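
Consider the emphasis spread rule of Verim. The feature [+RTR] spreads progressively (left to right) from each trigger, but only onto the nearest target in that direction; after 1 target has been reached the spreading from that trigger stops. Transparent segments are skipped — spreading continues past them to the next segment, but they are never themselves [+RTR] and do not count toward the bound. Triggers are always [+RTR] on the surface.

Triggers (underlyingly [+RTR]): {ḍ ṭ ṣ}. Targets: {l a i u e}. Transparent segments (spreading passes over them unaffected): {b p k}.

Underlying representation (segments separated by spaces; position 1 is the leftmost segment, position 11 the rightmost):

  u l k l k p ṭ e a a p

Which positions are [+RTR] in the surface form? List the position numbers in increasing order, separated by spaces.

7 8

From /ṭ/ at 7 rightward: 8 /e/ → [+RTR]; bound reached.
Targets with no active source: positions 1 2 4 9 10 stay [-emphatic].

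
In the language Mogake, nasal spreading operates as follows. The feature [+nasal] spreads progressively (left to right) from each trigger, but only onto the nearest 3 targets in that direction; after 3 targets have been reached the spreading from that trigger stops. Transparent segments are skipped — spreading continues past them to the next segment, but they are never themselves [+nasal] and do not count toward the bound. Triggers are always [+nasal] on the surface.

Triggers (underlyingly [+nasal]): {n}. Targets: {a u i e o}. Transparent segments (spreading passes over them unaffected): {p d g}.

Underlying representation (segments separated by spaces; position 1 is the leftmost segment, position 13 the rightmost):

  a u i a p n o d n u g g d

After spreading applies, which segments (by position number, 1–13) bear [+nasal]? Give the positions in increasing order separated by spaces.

6 7 9 10

From /n/ at 6 rightward: 7 /o/ → [+nasal]; 8 /d/ transparent; 9 /n/ is itself a trigger — this domain ends here.
From /n/ at 9 rightward: 10 /u/ → [+nasal]; 11 /g/ transparent; 12 /g/ transparent; 13 /d/ transparent; word edge.
Targets with no active source: positions 1 2 3 4 stay [-nasal].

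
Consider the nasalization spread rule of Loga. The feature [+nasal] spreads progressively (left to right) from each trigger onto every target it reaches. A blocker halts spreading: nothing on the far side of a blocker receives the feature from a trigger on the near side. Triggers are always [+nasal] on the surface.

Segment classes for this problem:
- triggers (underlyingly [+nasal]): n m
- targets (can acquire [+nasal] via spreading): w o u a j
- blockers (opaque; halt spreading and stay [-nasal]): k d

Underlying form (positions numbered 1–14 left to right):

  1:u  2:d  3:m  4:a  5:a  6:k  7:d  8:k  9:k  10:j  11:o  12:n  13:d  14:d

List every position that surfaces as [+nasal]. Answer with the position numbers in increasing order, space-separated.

3 4 5 12

From /m/ at 3 rightward: 4 /a/ → [+nasal]; 5 /a/ → [+nasal]; 6 /k/ blocks.
From /n/ at 12 rightward: 13 /d/ blocks.
Targets with no active source: positions 1 10 11 stay [-nasal].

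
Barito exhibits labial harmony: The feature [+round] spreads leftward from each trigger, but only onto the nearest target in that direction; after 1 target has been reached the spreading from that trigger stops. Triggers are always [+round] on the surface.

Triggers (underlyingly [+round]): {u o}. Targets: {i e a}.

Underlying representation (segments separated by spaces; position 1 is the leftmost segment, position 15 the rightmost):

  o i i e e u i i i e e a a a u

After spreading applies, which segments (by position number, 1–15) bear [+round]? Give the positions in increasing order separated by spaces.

From /o/ at 1 leftward: word edge.
From /u/ at 6 leftward: 5 /e/ → [+round]; bound reached.
From /u/ at 15 leftward: 14 /a/ → [+round]; bound reached.
Targets with no active source: positions 2 3 4 7 8 9 10 11 12 13 stay [-round].

1 5 6 14 15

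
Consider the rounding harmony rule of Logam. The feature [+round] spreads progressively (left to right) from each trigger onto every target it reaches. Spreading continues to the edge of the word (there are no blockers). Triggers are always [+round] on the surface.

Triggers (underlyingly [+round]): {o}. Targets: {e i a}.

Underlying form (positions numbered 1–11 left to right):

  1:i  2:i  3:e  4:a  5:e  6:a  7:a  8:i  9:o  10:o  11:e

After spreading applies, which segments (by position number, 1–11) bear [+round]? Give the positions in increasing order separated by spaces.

From /o/ at 9 rightward: 10 /o/ is itself a trigger — this domain ends here.
From /o/ at 10 rightward: 11 /e/ → [+round]; word edge.
Targets with no active source: positions 1 2 3 4 5 6 7 8 stay [-round].

9 10 11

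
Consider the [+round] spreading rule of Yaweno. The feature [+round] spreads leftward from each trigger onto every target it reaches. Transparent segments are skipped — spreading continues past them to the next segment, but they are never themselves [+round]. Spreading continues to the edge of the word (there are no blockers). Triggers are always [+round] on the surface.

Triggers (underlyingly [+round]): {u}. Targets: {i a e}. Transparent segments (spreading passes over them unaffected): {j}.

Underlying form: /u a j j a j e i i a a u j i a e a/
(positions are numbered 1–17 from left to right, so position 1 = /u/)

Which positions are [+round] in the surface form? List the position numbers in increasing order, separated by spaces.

From /u/ at 1 leftward: word edge.
From /u/ at 12 leftward: 11 /a/ → [+round]; 10 /a/ → [+round]; 9 /i/ → [+round]; 8 /i/ → [+round]; 7 /e/ → [+round]; 6 /j/ transparent; 5 /a/ → [+round]; 4 /j/ transparent; 3 /j/ transparent; 2 /a/ → [+round]; 1 /u/ is itself a trigger — this domain ends here.
Targets with no active source: positions 14 15 16 17 stay [-round].

1 2 5 7 8 9 10 11 12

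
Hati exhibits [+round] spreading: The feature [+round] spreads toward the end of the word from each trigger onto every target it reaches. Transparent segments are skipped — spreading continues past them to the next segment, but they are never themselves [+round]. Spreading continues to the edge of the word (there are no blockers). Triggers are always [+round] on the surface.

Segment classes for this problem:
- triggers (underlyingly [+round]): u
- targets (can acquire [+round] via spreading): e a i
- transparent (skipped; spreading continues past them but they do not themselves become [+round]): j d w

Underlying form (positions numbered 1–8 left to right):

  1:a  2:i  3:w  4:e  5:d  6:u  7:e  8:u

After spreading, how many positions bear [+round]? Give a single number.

3

From /u/ at 6 rightward: 7 /e/ → [+round]; 8 /u/ is itself a trigger — this domain ends here.
From /u/ at 8 rightward: word edge.
Targets with no active source: positions 1 2 4 stay [-round].
[+round] positions on the surface: 6 7 8.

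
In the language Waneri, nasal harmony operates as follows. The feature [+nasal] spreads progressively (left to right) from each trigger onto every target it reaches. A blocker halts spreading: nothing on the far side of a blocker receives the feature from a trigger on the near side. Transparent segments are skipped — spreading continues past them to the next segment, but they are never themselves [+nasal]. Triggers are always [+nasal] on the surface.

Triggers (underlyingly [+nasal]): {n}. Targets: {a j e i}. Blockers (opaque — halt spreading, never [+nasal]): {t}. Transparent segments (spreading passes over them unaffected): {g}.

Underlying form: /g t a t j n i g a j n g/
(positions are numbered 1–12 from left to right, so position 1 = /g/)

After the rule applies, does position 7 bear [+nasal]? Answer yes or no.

From /n/ at 6 rightward: 7 /i/ → [+nasal]; 8 /g/ transparent; 9 /a/ → [+nasal]; 10 /j/ → [+nasal]; 11 /n/ is itself a trigger — this domain ends here.
From /n/ at 11 rightward: 12 /g/ transparent; word edge.
Targets with no active source: positions 3 5 stay [-nasal].
[+nasal] positions on the surface: 6 7 9 10 11.

yes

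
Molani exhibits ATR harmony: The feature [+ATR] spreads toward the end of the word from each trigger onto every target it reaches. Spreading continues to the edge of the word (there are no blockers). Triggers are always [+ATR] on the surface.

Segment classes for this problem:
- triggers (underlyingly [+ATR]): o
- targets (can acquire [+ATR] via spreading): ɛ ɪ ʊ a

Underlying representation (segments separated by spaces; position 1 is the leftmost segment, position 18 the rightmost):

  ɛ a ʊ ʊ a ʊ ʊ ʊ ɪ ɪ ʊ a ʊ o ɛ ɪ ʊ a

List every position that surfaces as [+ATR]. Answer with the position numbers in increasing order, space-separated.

From /o/ at 14 rightward: 15 /ɛ/ → [+ATR]; 16 /ɪ/ → [+ATR]; 17 /ʊ/ → [+ATR]; 18 /a/ → [+ATR]; word edge.
Targets with no active source: positions 1 2 3 4 5 6 7 8 9 10 11 12 13 stay [-ATR].

14 15 16 17 18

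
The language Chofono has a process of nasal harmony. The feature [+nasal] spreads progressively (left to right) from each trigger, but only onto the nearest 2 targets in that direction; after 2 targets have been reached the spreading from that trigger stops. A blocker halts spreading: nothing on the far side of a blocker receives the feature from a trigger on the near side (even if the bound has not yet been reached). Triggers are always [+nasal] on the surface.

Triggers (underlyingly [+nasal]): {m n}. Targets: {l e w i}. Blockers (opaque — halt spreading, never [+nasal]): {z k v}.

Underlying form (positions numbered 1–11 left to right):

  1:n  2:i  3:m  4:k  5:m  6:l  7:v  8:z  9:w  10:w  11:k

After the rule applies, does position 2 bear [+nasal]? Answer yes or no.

From /n/ at 1 rightward: 2 /i/ → [+nasal]; 3 /m/ is itself a trigger — this domain ends here.
From /m/ at 3 rightward: 4 /k/ blocks.
From /m/ at 5 rightward: 6 /l/ → [+nasal]; 7 /v/ blocks.
Targets with no active source: positions 9 10 stay [-nasal].
[+nasal] positions on the surface: 1 2 3 5 6.

yes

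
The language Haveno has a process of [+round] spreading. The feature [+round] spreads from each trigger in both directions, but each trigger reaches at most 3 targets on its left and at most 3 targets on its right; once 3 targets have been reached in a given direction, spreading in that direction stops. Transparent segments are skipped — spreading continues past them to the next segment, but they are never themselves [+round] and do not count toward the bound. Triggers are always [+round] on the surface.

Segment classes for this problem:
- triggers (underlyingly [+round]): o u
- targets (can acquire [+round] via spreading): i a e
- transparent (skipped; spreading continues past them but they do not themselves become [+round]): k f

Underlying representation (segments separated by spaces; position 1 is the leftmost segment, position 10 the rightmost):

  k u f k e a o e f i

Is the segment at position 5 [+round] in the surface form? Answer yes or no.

yes

From /u/ at 2 rightward: 3 /f/ transparent; 4 /k/ transparent; 5 /e/ → [+round]; 6 /a/ → [+round]; 7 /o/ is itself a trigger — this domain ends here.
From /u/ at 2 leftward: 1 /k/ transparent; word edge.
From /o/ at 7 rightward: 8 /e/ → [+round]; 9 /f/ transparent; 10 /i/ → [+round]; word edge.
From /o/ at 7 leftward: 6 /a/ → [+round]; 5 /e/ → [+round]; 4 /k/ transparent; 3 /f/ transparent; 2 /u/ is itself a trigger — this domain ends here.
[+round] positions on the surface: 2 5 6 7 8 10.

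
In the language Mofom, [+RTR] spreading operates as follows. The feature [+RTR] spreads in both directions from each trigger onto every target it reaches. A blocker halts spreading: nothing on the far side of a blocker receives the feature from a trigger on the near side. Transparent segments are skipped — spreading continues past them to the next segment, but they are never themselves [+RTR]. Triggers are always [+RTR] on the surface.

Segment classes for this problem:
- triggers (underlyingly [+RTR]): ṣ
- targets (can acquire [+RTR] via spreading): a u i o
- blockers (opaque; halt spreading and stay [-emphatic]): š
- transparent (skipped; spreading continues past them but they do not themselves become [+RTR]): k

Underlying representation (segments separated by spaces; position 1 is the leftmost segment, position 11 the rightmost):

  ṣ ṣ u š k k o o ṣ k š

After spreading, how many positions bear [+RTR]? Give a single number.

6

From /ṣ/ at 1 rightward: 2 /ṣ/ is itself a trigger — this domain ends here.
From /ṣ/ at 1 leftward: word edge.
From /ṣ/ at 2 rightward: 3 /u/ → [+RTR]; 4 /š/ blocks.
From /ṣ/ at 2 leftward: 1 /ṣ/ is itself a trigger — this domain ends here.
From /ṣ/ at 9 rightward: 10 /k/ transparent; 11 /š/ blocks.
From /ṣ/ at 9 leftward: 8 /o/ → [+RTR]; 7 /o/ → [+RTR]; 6 /k/ transparent; 5 /k/ transparent; 4 /š/ blocks.
[+RTR] positions on the surface: 1 2 3 7 8 9.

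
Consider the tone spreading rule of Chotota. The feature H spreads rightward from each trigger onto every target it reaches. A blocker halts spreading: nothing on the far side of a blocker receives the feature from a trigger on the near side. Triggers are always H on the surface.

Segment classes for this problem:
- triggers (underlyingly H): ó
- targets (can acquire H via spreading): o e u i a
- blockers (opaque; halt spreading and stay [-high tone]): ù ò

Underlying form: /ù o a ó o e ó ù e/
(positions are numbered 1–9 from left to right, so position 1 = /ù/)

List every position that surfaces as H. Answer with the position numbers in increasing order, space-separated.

From /ó/ at 4 rightward: 5 /o/ → H; 6 /e/ → H; 7 /ó/ is itself a trigger — this domain ends here.
From /ó/ at 7 rightward: 8 /ù/ blocks.
Targets with no active source: positions 2 3 9 stay [-high tone].

4 5 6 7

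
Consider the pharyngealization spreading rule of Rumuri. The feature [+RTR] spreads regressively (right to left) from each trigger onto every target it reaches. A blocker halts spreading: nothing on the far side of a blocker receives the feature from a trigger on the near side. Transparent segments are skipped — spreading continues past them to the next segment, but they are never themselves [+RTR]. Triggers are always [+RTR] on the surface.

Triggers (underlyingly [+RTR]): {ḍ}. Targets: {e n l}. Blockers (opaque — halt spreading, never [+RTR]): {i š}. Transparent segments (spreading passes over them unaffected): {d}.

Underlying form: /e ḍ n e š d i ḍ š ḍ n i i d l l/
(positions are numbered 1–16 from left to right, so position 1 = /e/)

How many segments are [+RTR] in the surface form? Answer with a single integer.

4

From /ḍ/ at 2 leftward: 1 /e/ → [+RTR]; word edge.
From /ḍ/ at 8 leftward: 7 /i/ blocks.
From /ḍ/ at 10 leftward: 9 /š/ blocks.
Targets with no active source: positions 3 4 11 15 16 stay [-emphatic].
[+RTR] positions on the surface: 1 2 8 10.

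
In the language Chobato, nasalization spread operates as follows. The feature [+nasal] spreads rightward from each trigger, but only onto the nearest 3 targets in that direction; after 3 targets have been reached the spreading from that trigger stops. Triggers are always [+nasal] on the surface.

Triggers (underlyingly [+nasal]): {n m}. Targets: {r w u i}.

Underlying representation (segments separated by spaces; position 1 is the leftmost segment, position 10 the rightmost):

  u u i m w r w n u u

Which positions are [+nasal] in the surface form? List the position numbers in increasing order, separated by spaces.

From /m/ at 4 rightward: 5 /w/ → [+nasal]; 6 /r/ → [+nasal]; 7 /w/ → [+nasal]; bound reached.
From /n/ at 8 rightward: 9 /u/ → [+nasal]; 10 /u/ → [+nasal]; word edge.
Targets with no active source: positions 1 2 3 stay [-nasal].

4 5 6 7 8 9 10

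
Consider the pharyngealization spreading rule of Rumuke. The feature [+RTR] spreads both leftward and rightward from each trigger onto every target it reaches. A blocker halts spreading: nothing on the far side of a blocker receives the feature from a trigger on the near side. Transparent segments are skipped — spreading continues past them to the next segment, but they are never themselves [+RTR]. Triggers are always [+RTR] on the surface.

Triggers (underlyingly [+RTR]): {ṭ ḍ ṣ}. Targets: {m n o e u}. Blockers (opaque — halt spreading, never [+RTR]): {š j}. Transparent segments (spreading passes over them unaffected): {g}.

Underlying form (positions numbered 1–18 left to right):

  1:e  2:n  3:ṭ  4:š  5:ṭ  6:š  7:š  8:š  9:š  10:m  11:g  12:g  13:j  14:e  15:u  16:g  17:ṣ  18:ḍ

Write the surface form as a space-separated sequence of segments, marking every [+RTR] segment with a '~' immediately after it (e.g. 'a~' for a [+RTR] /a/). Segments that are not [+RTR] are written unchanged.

e~ n~ ṭ~ š ṭ~ š š š š m g g j e~ u~ g ṣ~ ḍ~

From /ṭ/ at 3 rightward: 4 /š/ blocks.
From /ṭ/ at 3 leftward: 2 /n/ → [+RTR]; 1 /e/ → [+RTR]; word edge.
From /ṭ/ at 5 rightward: 6 /š/ blocks.
From /ṭ/ at 5 leftward: 4 /š/ blocks.
From /ṣ/ at 17 rightward: 18 /ḍ/ is itself a trigger — this domain ends here.
From /ṣ/ at 17 leftward: 16 /g/ transparent; 15 /u/ → [+RTR]; 14 /e/ → [+RTR]; 13 /j/ blocks.
From /ḍ/ at 18 rightward: word edge.
From /ḍ/ at 18 leftward: 17 /ṣ/ is itself a trigger — this domain ends here.
Target with no active source: position 10 stays [-emphatic].
[+RTR] positions on the surface: 1 2 3 5 14 15 17 18.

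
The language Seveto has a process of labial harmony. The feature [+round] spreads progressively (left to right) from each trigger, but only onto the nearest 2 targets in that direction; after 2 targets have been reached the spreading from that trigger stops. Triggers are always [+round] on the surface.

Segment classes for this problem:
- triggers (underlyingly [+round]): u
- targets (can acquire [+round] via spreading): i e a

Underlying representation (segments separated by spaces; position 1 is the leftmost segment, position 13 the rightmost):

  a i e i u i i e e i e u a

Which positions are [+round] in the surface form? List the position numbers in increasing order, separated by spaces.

5 6 7 12 13

From /u/ at 5 rightward: 6 /i/ → [+round]; 7 /i/ → [+round]; bound reached.
From /u/ at 12 rightward: 13 /a/ → [+round]; word edge.
Targets with no active source: positions 1 2 3 4 8 9 10 11 stay [-round].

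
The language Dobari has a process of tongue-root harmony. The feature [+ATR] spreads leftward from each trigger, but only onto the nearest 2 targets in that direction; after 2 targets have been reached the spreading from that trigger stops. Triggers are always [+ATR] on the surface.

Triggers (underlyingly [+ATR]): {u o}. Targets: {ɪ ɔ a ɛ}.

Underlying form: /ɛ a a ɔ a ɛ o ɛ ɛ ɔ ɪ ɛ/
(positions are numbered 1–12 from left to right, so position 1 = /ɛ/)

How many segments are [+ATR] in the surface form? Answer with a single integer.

3

From /o/ at 7 leftward: 6 /ɛ/ → [+ATR]; 5 /a/ → [+ATR]; bound reached.
Targets with no active source: positions 1 2 3 4 8 9 10 11 12 stay [-ATR].
[+ATR] positions on the surface: 5 6 7.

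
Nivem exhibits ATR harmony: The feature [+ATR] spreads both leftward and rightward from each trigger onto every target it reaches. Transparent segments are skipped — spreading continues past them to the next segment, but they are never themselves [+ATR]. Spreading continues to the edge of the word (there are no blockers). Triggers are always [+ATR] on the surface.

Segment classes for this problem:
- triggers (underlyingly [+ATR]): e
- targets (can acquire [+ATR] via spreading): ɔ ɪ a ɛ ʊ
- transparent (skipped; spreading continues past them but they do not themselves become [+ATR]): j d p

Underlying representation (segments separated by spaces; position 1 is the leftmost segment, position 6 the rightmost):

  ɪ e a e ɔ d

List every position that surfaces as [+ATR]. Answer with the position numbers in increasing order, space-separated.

1 2 3 4 5

From /e/ at 2 rightward: 3 /a/ → [+ATR]; 4 /e/ is itself a trigger — this domain ends here.
From /e/ at 2 leftward: 1 /ɪ/ → [+ATR]; word edge.
From /e/ at 4 rightward: 5 /ɔ/ → [+ATR]; 6 /d/ transparent; word edge.
From /e/ at 4 leftward: 3 /a/ → [+ATR]; 2 /e/ is itself a trigger — this domain ends here.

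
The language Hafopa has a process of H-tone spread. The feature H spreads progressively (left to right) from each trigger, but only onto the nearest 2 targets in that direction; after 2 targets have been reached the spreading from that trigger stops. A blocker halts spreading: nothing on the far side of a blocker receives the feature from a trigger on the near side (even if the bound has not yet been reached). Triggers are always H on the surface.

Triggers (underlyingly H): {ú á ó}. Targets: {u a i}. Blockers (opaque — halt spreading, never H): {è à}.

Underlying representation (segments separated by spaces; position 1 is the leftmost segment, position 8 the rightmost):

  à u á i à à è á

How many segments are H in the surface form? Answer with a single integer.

From /á/ at 3 rightward: 4 /i/ → H; 5 /à/ blocks.
From /á/ at 8 rightward: word edge.
Target with no active source: position 2 stays [-high tone].
H positions on the surface: 3 4 8.

3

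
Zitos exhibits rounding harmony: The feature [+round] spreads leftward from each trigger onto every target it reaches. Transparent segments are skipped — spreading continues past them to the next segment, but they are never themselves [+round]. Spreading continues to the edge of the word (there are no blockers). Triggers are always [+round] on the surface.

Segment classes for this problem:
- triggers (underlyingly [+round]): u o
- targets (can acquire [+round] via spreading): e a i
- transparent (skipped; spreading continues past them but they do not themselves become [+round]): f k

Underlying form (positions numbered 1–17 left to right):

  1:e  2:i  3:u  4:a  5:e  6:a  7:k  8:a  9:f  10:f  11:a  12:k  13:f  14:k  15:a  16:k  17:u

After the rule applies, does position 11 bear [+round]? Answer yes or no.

From /u/ at 3 leftward: 2 /i/ → [+round]; 1 /e/ → [+round]; word edge.
From /u/ at 17 leftward: 16 /k/ transparent; 15 /a/ → [+round]; 14 /k/ transparent; 13 /f/ transparent; 12 /k/ transparent; 11 /a/ → [+round]; 10 /f/ transparent; 9 /f/ transparent; 8 /a/ → [+round]; 7 /k/ transparent; 6 /a/ → [+round]; 5 /e/ → [+round]; 4 /a/ → [+round]; 3 /u/ is itself a trigger — this domain ends here.
[+round] positions on the surface: 1 2 3 4 5 6 8 11 15 17.

yes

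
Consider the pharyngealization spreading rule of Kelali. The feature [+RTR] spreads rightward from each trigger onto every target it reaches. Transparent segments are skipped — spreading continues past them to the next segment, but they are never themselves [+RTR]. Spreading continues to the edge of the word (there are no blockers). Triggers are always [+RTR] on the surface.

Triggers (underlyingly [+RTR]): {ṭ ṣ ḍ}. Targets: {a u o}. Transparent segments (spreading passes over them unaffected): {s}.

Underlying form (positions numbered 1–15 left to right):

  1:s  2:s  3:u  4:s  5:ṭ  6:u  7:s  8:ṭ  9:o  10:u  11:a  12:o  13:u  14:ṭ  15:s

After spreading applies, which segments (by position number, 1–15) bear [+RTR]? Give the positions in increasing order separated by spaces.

From /ṭ/ at 5 rightward: 6 /u/ → [+RTR]; 7 /s/ transparent; 8 /ṭ/ is itself a trigger — this domain ends here.
From /ṭ/ at 8 rightward: 9 /o/ → [+RTR]; 10 /u/ → [+RTR]; 11 /a/ → [+RTR]; 12 /o/ → [+RTR]; 13 /u/ → [+RTR]; 14 /ṭ/ is itself a trigger — this domain ends here.
From /ṭ/ at 14 rightward: 15 /s/ transparent; word edge.
Target with no active source: position 3 stays [-emphatic].

5 6 8 9 10 11 12 13 14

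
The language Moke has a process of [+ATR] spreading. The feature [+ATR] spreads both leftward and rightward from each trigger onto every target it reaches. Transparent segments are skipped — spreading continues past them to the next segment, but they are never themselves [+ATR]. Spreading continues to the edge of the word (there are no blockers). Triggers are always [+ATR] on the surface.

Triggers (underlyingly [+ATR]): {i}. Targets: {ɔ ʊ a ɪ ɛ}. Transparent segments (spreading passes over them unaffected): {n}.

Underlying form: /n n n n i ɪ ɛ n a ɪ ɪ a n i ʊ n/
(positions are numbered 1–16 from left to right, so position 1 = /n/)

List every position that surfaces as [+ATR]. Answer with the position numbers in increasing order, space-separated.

5 6 7 9 10 11 12 14 15

From /i/ at 5 rightward: 6 /ɪ/ → [+ATR]; 7 /ɛ/ → [+ATR]; 8 /n/ transparent; 9 /a/ → [+ATR]; 10 /ɪ/ → [+ATR]; 11 /ɪ/ → [+ATR]; 12 /a/ → [+ATR]; 13 /n/ transparent; 14 /i/ is itself a trigger — this domain ends here.
From /i/ at 5 leftward: 4 /n/ transparent; 3 /n/ transparent; 2 /n/ transparent; 1 /n/ transparent; word edge.
From /i/ at 14 rightward: 15 /ʊ/ → [+ATR]; 16 /n/ transparent; word edge.
From /i/ at 14 leftward: 13 /n/ transparent; 12 /a/ → [+ATR]; 11 /ɪ/ → [+ATR]; 10 /ɪ/ → [+ATR]; 9 /a/ → [+ATR]; 8 /n/ transparent; 7 /ɛ/ → [+ATR]; 6 /ɪ/ → [+ATR]; 5 /i/ is itself a trigger — this domain ends here.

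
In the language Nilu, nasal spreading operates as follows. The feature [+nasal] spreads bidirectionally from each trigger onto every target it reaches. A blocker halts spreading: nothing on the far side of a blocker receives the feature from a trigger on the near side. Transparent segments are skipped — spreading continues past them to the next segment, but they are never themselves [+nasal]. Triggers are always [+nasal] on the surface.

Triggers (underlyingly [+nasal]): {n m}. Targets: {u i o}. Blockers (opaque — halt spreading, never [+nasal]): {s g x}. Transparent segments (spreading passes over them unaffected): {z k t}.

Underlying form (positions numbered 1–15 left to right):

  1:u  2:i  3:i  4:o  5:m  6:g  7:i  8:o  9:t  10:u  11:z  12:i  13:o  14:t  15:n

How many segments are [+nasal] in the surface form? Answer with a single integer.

11

From /m/ at 5 rightward: 6 /g/ blocks.
From /m/ at 5 leftward: 4 /o/ → [+nasal]; 3 /i/ → [+nasal]; 2 /i/ → [+nasal]; 1 /u/ → [+nasal]; word edge.
From /n/ at 15 rightward: word edge.
From /n/ at 15 leftward: 14 /t/ transparent; 13 /o/ → [+nasal]; 12 /i/ → [+nasal]; 11 /z/ transparent; 10 /u/ → [+nasal]; 9 /t/ transparent; 8 /o/ → [+nasal]; 7 /i/ → [+nasal]; 6 /g/ blocks.
[+nasal] positions on the surface: 1 2 3 4 5 7 8 10 12 13 15.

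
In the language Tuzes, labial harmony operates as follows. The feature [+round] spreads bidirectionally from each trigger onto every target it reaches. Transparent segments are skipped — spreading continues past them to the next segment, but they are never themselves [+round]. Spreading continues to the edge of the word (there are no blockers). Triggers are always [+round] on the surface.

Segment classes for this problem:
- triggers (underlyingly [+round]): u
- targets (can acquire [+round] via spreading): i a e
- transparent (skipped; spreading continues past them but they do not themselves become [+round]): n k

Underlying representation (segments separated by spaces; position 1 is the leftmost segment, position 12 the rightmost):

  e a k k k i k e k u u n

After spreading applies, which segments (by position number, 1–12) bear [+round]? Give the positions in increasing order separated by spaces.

From /u/ at 10 rightward: 11 /u/ is itself a trigger — this domain ends here.
From /u/ at 10 leftward: 9 /k/ transparent; 8 /e/ → [+round]; 7 /k/ transparent; 6 /i/ → [+round]; 5 /k/ transparent; 4 /k/ transparent; 3 /k/ transparent; 2 /a/ → [+round]; 1 /e/ → [+round]; word edge.
From /u/ at 11 rightward: 12 /n/ transparent; word edge.
From /u/ at 11 leftward: 10 /u/ is itself a trigger — this domain ends here.

1 2 6 8 10 11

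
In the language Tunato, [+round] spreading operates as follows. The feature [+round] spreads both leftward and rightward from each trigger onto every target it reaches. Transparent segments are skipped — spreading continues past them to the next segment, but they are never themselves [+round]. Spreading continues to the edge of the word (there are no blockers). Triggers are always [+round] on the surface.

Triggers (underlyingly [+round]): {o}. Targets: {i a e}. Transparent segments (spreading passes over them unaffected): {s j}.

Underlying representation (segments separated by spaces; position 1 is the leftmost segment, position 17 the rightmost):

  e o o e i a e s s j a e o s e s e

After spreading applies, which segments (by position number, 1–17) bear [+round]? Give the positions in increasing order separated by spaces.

1 2 3 4 5 6 7 11 12 13 15 17

From /o/ at 2 rightward: 3 /o/ is itself a trigger — this domain ends here.
From /o/ at 2 leftward: 1 /e/ → [+round]; word edge.
From /o/ at 3 rightward: 4 /e/ → [+round]; 5 /i/ → [+round]; 6 /a/ → [+round]; 7 /e/ → [+round]; 8 /s/ transparent; 9 /s/ transparent; 10 /j/ transparent; 11 /a/ → [+round]; 12 /e/ → [+round]; 13 /o/ is itself a trigger — this domain ends here.
From /o/ at 3 leftward: 2 /o/ is itself a trigger — this domain ends here.
From /o/ at 13 rightward: 14 /s/ transparent; 15 /e/ → [+round]; 16 /s/ transparent; 17 /e/ → [+round]; word edge.
From /o/ at 13 leftward: 12 /e/ → [+round]; 11 /a/ → [+round]; 10 /j/ transparent; 9 /s/ transparent; 8 /s/ transparent; 7 /e/ → [+round]; 6 /a/ → [+round]; 5 /i/ → [+round]; 4 /e/ → [+round]; 3 /o/ is itself a trigger — this domain ends here.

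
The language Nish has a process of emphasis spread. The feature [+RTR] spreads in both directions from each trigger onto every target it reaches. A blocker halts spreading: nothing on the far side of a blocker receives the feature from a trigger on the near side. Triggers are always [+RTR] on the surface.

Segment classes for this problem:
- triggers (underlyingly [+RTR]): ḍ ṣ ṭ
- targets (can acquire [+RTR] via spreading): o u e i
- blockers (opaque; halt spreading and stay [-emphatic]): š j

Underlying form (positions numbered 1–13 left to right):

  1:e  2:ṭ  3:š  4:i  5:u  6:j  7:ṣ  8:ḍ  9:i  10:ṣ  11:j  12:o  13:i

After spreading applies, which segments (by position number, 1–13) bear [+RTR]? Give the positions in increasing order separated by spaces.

From /ṭ/ at 2 rightward: 3 /š/ blocks.
From /ṭ/ at 2 leftward: 1 /e/ → [+RTR]; word edge.
From /ṣ/ at 7 rightward: 8 /ḍ/ is itself a trigger — this domain ends here.
From /ṣ/ at 7 leftward: 6 /j/ blocks.
From /ḍ/ at 8 rightward: 9 /i/ → [+RTR]; 10 /ṣ/ is itself a trigger — this domain ends here.
From /ḍ/ at 8 leftward: 7 /ṣ/ is itself a trigger — this domain ends here.
From /ṣ/ at 10 rightward: 11 /j/ blocks.
From /ṣ/ at 10 leftward: 9 /i/ → [+RTR]; 8 /ḍ/ is itself a trigger — this domain ends here.
Targets with no active source: positions 4 5 12 13 stay [-emphatic].

1 2 7 8 9 10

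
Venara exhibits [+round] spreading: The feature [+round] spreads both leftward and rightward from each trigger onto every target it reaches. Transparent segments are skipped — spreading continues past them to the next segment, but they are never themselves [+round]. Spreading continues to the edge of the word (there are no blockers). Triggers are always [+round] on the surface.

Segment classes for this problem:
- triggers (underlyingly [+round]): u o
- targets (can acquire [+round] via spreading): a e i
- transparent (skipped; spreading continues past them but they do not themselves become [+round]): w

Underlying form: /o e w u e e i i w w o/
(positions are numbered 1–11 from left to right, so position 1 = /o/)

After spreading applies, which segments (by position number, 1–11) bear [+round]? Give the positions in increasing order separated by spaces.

1 2 4 5 6 7 8 11

From /o/ at 1 rightward: 2 /e/ → [+round]; 3 /w/ transparent; 4 /u/ is itself a trigger — this domain ends here.
From /o/ at 1 leftward: word edge.
From /u/ at 4 rightward: 5 /e/ → [+round]; 6 /e/ → [+round]; 7 /i/ → [+round]; 8 /i/ → [+round]; 9 /w/ transparent; 10 /w/ transparent; 11 /o/ is itself a trigger — this domain ends here.
From /u/ at 4 leftward: 3 /w/ transparent; 2 /e/ → [+round]; 1 /o/ is itself a trigger — this domain ends here.
From /o/ at 11 rightward: word edge.
From /o/ at 11 leftward: 10 /w/ transparent; 9 /w/ transparent; 8 /i/ → [+round]; 7 /i/ → [+round]; 6 /e/ → [+round]; 5 /e/ → [+round]; 4 /u/ is itself a trigger — this domain ends here.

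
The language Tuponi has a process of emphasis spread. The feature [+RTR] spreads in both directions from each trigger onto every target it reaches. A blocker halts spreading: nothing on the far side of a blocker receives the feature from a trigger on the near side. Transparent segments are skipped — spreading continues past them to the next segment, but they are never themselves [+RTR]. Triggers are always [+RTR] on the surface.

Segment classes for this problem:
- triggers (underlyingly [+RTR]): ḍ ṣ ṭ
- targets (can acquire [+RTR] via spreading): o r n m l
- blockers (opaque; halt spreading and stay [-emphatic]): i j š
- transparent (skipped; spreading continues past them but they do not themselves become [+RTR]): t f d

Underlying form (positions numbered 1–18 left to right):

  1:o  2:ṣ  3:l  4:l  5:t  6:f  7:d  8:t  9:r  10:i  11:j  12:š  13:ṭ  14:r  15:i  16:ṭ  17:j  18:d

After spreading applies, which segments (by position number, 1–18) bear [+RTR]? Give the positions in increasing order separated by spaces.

From /ṣ/ at 2 rightward: 3 /l/ → [+RTR]; 4 /l/ → [+RTR]; 5 /t/ transparent; 6 /f/ transparent; 7 /d/ transparent; 8 /t/ transparent; 9 /r/ → [+RTR]; 10 /i/ blocks.
From /ṣ/ at 2 leftward: 1 /o/ → [+RTR]; word edge.
From /ṭ/ at 13 rightward: 14 /r/ → [+RTR]; 15 /i/ blocks.
From /ṭ/ at 13 leftward: 12 /š/ blocks.
From /ṭ/ at 16 rightward: 17 /j/ blocks.
From /ṭ/ at 16 leftward: 15 /i/ blocks.

1 2 3 4 9 13 14 16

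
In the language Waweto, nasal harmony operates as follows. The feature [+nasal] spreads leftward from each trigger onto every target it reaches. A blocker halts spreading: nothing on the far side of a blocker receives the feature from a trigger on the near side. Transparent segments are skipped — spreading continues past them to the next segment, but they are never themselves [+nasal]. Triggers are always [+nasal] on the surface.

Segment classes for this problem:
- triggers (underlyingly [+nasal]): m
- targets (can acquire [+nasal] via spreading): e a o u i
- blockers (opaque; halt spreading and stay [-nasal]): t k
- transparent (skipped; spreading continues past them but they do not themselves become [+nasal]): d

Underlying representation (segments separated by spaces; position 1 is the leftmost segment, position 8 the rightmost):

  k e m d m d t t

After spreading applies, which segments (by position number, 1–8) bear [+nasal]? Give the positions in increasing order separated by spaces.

From /m/ at 3 leftward: 2 /e/ → [+nasal]; 1 /k/ blocks.
From /m/ at 5 leftward: 4 /d/ transparent; 3 /m/ is itself a trigger — this domain ends here.

2 3 5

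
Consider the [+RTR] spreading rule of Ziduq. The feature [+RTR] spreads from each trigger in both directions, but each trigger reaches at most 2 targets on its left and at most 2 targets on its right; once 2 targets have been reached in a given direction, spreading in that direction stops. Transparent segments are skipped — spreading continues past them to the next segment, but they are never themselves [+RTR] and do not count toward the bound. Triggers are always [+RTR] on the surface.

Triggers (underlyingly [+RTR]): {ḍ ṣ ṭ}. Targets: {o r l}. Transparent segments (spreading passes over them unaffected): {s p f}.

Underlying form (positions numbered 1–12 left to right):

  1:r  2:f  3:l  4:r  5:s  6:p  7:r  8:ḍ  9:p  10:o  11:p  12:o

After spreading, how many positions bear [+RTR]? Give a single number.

5

From /ḍ/ at 8 rightward: 9 /p/ transparent; 10 /o/ → [+RTR]; 11 /p/ transparent; 12 /o/ → [+RTR]; bound reached.
From /ḍ/ at 8 leftward: 7 /r/ → [+RTR]; 6 /p/ transparent; 5 /s/ transparent; 4 /r/ → [+RTR]; bound reached.
Targets with no active source: positions 1 3 stay [-emphatic].
[+RTR] positions on the surface: 4 7 8 10 12.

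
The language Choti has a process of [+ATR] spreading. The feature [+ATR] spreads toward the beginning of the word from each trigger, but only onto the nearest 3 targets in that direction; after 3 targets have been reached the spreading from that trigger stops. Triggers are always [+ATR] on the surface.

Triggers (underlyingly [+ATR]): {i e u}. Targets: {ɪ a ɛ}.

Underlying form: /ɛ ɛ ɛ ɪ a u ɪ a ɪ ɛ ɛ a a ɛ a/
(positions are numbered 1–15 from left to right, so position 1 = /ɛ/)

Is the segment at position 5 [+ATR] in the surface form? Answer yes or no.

yes

From /u/ at 6 leftward: 5 /a/ → [+ATR]; 4 /ɪ/ → [+ATR]; 3 /ɛ/ → [+ATR]; bound reached.
Targets with no active source: positions 1 2 7 8 9 10 11 12 13 14 15 stay [-ATR].
[+ATR] positions on the surface: 3 4 5 6.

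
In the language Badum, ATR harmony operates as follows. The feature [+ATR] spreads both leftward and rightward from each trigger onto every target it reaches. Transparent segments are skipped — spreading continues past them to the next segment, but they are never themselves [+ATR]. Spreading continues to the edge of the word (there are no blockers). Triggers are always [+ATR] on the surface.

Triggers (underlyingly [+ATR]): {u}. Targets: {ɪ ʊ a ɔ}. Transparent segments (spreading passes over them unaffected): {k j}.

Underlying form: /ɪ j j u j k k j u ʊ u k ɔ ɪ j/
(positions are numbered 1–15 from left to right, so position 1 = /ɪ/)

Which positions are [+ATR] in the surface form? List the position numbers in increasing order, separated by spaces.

1 4 9 10 11 13 14

From /u/ at 4 rightward: 5 /j/ transparent; 6 /k/ transparent; 7 /k/ transparent; 8 /j/ transparent; 9 /u/ is itself a trigger — this domain ends here.
From /u/ at 4 leftward: 3 /j/ transparent; 2 /j/ transparent; 1 /ɪ/ → [+ATR]; word edge.
From /u/ at 9 rightward: 10 /ʊ/ → [+ATR]; 11 /u/ is itself a trigger — this domain ends here.
From /u/ at 9 leftward: 8 /j/ transparent; 7 /k/ transparent; 6 /k/ transparent; 5 /j/ transparent; 4 /u/ is itself a trigger — this domain ends here.
From /u/ at 11 rightward: 12 /k/ transparent; 13 /ɔ/ → [+ATR]; 14 /ɪ/ → [+ATR]; 15 /j/ transparent; word edge.
From /u/ at 11 leftward: 10 /ʊ/ → [+ATR]; 9 /u/ is itself a trigger — this domain ends here.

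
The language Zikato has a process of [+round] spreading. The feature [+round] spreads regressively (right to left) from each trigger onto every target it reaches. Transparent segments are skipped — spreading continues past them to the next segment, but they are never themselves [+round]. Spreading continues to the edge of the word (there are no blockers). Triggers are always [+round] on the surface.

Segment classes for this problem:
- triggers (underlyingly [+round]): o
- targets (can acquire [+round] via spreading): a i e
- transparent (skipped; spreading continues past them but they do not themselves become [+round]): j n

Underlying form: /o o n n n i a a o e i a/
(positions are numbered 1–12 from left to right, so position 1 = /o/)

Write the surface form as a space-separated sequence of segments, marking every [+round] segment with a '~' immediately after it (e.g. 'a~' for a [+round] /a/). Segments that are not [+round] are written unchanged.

From /o/ at 1 leftward: word edge.
From /o/ at 2 leftward: 1 /o/ is itself a trigger — this domain ends here.
From /o/ at 9 leftward: 8 /a/ → [+round]; 7 /a/ → [+round]; 6 /i/ → [+round]; 5 /n/ transparent; 4 /n/ transparent; 3 /n/ transparent; 2 /o/ is itself a trigger — this domain ends here.
Targets with no active source: positions 10 11 12 stay [-round].
[+round] positions on the surface: 1 2 6 7 8 9.

o~ o~ n n n i~ a~ a~ o~ e i a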